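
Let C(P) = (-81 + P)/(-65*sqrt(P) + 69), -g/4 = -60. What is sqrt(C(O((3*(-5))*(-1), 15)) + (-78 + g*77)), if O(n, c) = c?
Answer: sqrt(-1269672 + 1196130*sqrt(15))/sqrt(-69 + 65*sqrt(15)) ≈ 135.66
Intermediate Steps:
g = 240 (g = -4*(-60) = 240)
C(P) = (-81 + P)/(69 - 65*sqrt(P))
sqrt(C(O((3*(-5))*(-1), 15)) + (-78 + g*77)) = sqrt((81 - 1*15)/(-69 + 65*sqrt(15)) + (-78 + 240*77)) = sqrt((81 - 15)/(-69 + 65*sqrt(15)) + (-78 + 18480)) = sqrt(66/(-69 + 65*sqrt(15)) + 18402) = sqrt(18402 + 66/(-69 + 65*sqrt(15)))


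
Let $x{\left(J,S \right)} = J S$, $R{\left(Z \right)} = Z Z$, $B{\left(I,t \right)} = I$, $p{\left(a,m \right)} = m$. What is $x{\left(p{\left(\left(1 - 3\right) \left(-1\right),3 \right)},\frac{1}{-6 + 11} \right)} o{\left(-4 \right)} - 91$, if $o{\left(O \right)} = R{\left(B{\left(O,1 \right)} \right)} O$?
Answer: $- \frac{647}{5} \approx -129.4$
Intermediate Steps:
$R{\left(Z \right)} = Z^{2}$
$o{\left(O \right)} = O^{3}$ ($o{\left(O \right)} = O^{2} O = O^{3}$)
$x{\left(p{\left(\left(1 - 3\right) \left(-1\right),3 \right)},\frac{1}{-6 + 11} \right)} o{\left(-4 \right)} - 91 = \frac{3}{-6 + 11} \left(-4\right)^{3} - 91 = \frac{3}{5} \left(-64\right) - 91 = - \frac{192}{5} - 91 = - \frac{647}{5}$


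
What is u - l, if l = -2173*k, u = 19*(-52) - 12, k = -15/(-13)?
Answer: 19595/13 ≈ 1507.3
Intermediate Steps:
k = 15/13 (k = -15*(-1/13) = 15/13 ≈ 1.1538)
u = -1000 (u = -988 - 12 = -1000)
l = -32595/13 (l = -2173*15/13 = -32595/13 ≈ -2507.3)
u - l = -1000 - 1*(-32595/13) = -1000 + 32595/13 = 19595/13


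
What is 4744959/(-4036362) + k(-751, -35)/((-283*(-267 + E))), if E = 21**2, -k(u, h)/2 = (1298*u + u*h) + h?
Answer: -1315169579305/33126422934 ≈ -39.702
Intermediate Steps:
k(u, h) = -2596*u - 2*h - 2*h*u (k(u, h) = -2*((1298*u + u*h) + h) = -2*((1298*u + h*u) + h) = -2*(h + 1298*u + h*u) = -2596*u - 2*h - 2*h*u)
E = 441
4744959/(-4036362) + k(-751, -35)/((-283*(-267 + E))) = 4744959/(-4036362) + (-2596*(-751) - 2*(-35) - 2*(-35)*(-751))/((-283*(-267 + 441))) = 4744959*(-1/4036362) + (1949596 + 70 - 52570)/((-283*174)) = -1581653/1345454 + 1897096/(-49242) = -1581653/1345454 + 1897096*(-1/49242) = -1581653/1345454 - 948548/24621 = -1315169579305/33126422934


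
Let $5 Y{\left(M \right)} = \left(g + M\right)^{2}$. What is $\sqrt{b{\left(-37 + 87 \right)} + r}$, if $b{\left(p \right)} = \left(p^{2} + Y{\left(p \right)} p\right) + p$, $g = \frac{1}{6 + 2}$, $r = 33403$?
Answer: $\frac{179 \sqrt{122}}{8} \approx 247.14$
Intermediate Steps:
$g = \frac{1}{8} \approx 0.125$
$Y{\left(M \right)} = \frac{\left(\frac{1}{8} + M\right)^{2}}{5}$
$b{\left(p \right)} = p + p^{2} + \frac{p \left(1 + 8 p\right)^{2}}{320}$ ($b{\left(p \right)} = \left(p^{2} + \frac{\left(1 + 8 p\right)^{2}}{320} p\right) + p = \left(p^{2} + \frac{p \left(1 + 8 p\right)^{2}}{320}\right) + p = p + p^{2} + \frac{p \left(1 + 8 p\right)^{2}}{320}$)
$\sqrt{b{\left(-37 + 87 \right)} + r} = \sqrt{\frac{\left(-37 + 87\right) \left(321 + 64 \left(-37 + 87\right)^{2} + 336 \left(-37 + 87\right)\right)}{320} + 33403} = \sqrt{\frac{1}{320} \cdot 50 \left(321 + 64 \cdot 50^{2} + 336 \cdot 50\right) + 33403} = \sqrt{\frac{1}{320} \cdot 50 \left(321 + 64 \cdot 2500 + 16800\right) + 33403} = \sqrt{\frac{1}{320} \cdot 50 \left(321 + 160000 + 16800\right) + 33403} = \sqrt{\frac{1}{320} \cdot 50 \cdot 177121 + 33403} = \sqrt{\frac{885605}{32} + 33403} = \sqrt{\frac{1954501}{32}} = \frac{179 \sqrt{122}}{8}$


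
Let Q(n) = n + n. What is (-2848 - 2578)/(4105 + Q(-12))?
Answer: -5426/4081 ≈ -1.3296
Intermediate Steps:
Q(n) = 2*n
(-2848 - 2578)/(4105 + Q(-12)) = (-2848 - 2578)/(4105 + 2*(-12)) = -5426/(4105 - 24) = -5426/4081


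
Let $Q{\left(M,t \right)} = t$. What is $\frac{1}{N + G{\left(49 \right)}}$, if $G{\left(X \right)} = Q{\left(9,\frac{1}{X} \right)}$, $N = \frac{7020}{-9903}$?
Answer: $- \frac{161749}{111359} \approx -1.4525$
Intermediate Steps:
$N = - \frac{2340}{3301}$ ($N = 7020 \left(- \frac{1}{9903}\right) = - \frac{2340}{3301} \approx -0.70888$)
$G{\left(X \right)} = \frac{1}{X}$
$\frac{1}{N + G{\left(49 \right)}} = \frac{1}{- \frac{2340}{3301} + \frac{1}{49}} = \frac{1}{- \frac{111359}{161749}} = - \frac{161749}{111359}$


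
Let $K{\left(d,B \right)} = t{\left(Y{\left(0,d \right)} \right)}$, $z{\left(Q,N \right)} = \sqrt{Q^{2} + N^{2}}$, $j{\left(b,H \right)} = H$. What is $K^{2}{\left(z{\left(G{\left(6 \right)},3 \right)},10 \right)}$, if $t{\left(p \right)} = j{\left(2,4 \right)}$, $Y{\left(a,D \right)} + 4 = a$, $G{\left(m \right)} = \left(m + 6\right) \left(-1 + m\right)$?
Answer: $16$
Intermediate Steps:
$G{\left(m \right)} = \left(-1 + m\right) \left(6 + m\right)$ ($G{\left(m \right)} = \left(6 + m\right) \left(-1 + m\right) = \left(-1 + m\right) \left(6 + m\right)$)
$Y{\left(a,D \right)} = -4 + a$
$t{\left(p \right)} = 4$
$z{\left(Q,N \right)} = \sqrt{N^{2} + Q^{2}}$
$K{\left(d,B \right)} = 4$
$K^{2}{\left(z{\left(G{\left(6 \right)},3 \right)},10 \right)} = 4^{2} = 16$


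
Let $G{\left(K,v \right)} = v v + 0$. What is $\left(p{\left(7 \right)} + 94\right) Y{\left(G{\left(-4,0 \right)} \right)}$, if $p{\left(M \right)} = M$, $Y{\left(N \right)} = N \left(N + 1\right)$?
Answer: $0$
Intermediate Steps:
$G{\left(K,v \right)} = v^{2}$ ($G{\left(K,v \right)} = v^{2} + 0 = v^{2}$)
$Y{\left(N \right)} = N \left(1 + N\right)$
$\left(p{\left(7 \right)} + 94\right) Y{\left(G{\left(-4,0 \right)} \right)} = \left(7 + 94\right) 0^{2} \left(1 + 0^{2}\right) = 101 \cdot 0 \left(1 + 0\right) = 101 \cdot 0 \cdot 1 = 101 \cdot 0 = 0$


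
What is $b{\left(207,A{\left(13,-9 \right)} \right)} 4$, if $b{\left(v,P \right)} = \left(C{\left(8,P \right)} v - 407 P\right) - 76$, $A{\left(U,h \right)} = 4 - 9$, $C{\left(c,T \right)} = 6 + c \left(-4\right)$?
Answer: $-13692$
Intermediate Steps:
$C{\left(c,T \right)} = 6 - 4 c$
$A{\left(U,h \right)} = -5$
$b{\left(v,P \right)} = -76 - 407 P - 26 v$ ($b{\left(v,P \right)} = \left(\left(6 - 32\right) v - 407 P\right) - 76 = \left(- 26 v - 407 P\right) - 76 = \left(- 407 P - 26 v\right) - 76 = -76 - 407 P - 26 v$)
$b{\left(207,A{\left(13,-9 \right)} \right)} 4 = \left(-76 - -2035 - 5382\right) 4 = \left(-76 + 2035 - 5382\right) 4 = \left(-3423\right) 4 = -13692$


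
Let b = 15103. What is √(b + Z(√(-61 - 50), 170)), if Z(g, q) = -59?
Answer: 2*√3761 ≈ 122.65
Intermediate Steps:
√(b + Z(√(-61 - 50), 170)) = √(15103 - 59) = √15044 = 2*√3761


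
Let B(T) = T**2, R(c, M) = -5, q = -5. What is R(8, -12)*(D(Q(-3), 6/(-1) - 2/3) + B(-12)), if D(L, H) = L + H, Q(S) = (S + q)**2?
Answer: -3020/3 ≈ -1006.7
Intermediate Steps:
Q(S) = (-5 + S)**2 (Q(S) = (S - 5)**2 = (-5 + S)**2)
D(L, H) = H + L
R(8, -12)*(D(Q(-3), 6/(-1) - 2/3) + B(-12)) = -5*(((6/(-1) - 2/3) + (-5 - 3)**2) + (-12)**2) = -5*(((6*(-1) - 2*1/3) + (-8)**2) + 144) = -5*(((-6 - 2/3) + 64) + 144) = -5*((-20/3 + 64) + 144) = -5*(172/3 + 144) = -5*604/3 = -3020/3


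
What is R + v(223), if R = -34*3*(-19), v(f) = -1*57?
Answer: 1881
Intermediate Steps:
v(f) = -57
R = 1938 (R = -102*(-19) = 1938)
R + v(223) = 1938 - 57 = 1881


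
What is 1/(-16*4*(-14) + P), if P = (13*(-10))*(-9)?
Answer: 1/2066 ≈ 0.00048403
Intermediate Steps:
P = 1170 (P = -130*(-9) = 1170)
1/(-16*4*(-14) + P) = 1/(-16*4*(-14) + 1170) = 1/(-64*(-14) + 1170) = 1/(896 + 1170) = 1/2066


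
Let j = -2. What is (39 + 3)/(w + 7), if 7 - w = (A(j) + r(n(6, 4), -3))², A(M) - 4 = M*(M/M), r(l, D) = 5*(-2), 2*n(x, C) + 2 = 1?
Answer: -21/25 ≈ -0.84000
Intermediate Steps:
n(x, C) = -½ (n(x, C) = -1 + (½)*1 = -1 + ½ = -½)
r(l, D) = -10
A(M) = 4 + M (A(M) = 4 + M*(M/M) = 4 + M*1 = 4 + M)
w = -57 (w = 7 - ((4 - 2) - 10)² = 7 - (2 - 10)² = 7 - 1*(-8)² = 7 - 1*64 = 7 - 64 = -57)
(39 + 3)/(w + 7) = (39 + 3)/(-57 + 7) = 42/(-50) = 42*(-1/50) = -21/25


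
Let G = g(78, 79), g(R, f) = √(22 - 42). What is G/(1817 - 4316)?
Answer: -2*I*√5/2499 ≈ -0.0017896*I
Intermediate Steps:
g(R, f) = 2*I*√5 (g(R, f) = √(-20) = 2*I*√5)
G = 2*I*√5 ≈ 4.4721*I
G/(1817 - 4316) = (2*I*√5)/(1817 - 4316) = (2*I*√5)/(-2499) = (2*I*√5)*(-1/2499) = -2*I*√5/2499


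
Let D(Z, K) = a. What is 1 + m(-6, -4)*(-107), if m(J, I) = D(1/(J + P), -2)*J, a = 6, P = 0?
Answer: 3853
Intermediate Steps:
D(Z, K) = 6
m(J, I) = 6*J
1 + m(-6, -4)*(-107) = 1 + (6*(-6))*(-107) = 1 - 36*(-107) = 1 + 3852 = 3853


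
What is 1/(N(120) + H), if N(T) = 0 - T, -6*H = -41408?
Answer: 3/20344 ≈ 0.00014746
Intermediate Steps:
H = 20704/3 (H = -⅙*(-41408) = 20704/3 ≈ 6901.3)
N(T) = -T
1/(N(120) + H) = 1/(-1*120 + 20704/3) = 1/(-120 + 20704/3) = 1/(20344/3) = 3/20344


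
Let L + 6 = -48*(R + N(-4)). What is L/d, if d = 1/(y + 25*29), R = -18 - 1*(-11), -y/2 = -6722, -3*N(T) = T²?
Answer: 8303034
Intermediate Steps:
N(T) = -T²/3
y = 13444 (y = -2*(-6722) = 13444)
R = -7 (R = -18 + 11 = -7)
L = 586 (L = -6 - 48*(-7 - ⅓*(-4)²) = -6 - 48*(-7 - ⅓*16) = -6 - 48*(-7 - 16/3) = -6 - 48*(-37/3) = -6 + 592 = 586)
d = 1/14169 (d = 1/(13444 + 25*29) = 1/(13444 + 725) = 1/14169 ≈ 7.0577e-5)
L/d = 586/(1/14169) = 586*14169 = 8303034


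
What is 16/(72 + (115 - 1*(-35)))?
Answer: 8/111 ≈ 0.072072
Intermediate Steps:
16/(72 + (115 - 1*(-35))) = 16/(72 + (115 + 35)) = 16/(72 + 150) = 16/222 = 16*(1/222) = 8/111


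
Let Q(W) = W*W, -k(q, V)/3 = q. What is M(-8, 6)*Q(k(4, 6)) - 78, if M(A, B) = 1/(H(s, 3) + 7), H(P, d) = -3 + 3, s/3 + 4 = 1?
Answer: -402/7 ≈ -57.429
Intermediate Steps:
s = -9 (s = -12 + 3*1 = -12 + 3 = -9)
H(P, d) = 0
k(q, V) = -3*q
Q(W) = W**2
M(A, B) = 1/7 (M(A, B) = 1/(0 + 7) = 1/7)
M(-8, 6)*Q(k(4, 6)) - 78 = (-3*4)**2/7 - 78 = (1/7)*(-12)**2 - 78 = (1/7)*144 - 78 = 144/7 - 78 = -402/7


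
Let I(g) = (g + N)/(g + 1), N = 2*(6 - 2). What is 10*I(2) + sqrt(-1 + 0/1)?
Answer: 100/3 + I ≈ 33.333 + 1.0*I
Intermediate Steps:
N = 8 (N = 2*4 = 8)
I(g) = (8 + g)/(1 + g) (I(g) = (g + 8)/(g + 1) = (8 + g)/(1 + g))
10*I(2) + sqrt(-1 + 0/1) = 10*((8 + 2)/(1 + 2)) + sqrt(-1 + 0/1) = 10*(10/3) + sqrt(-1 + 0*1) = 10*((1/3)*10) + sqrt(-1 + 0) = 10*(10/3) + sqrt(-1) = 100/3 + I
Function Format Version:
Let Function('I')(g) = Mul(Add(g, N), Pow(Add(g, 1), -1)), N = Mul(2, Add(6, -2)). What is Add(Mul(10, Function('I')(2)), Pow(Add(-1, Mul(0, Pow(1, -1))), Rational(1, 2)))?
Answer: Add(Rational(100, 3), I) ≈ Add(33.333, Mul(1.0000, I))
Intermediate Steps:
N = 8 (N = Mul(2, 4) = 8)
Function('I')(g) = Mul(Pow(Add(1, g), -1), Add(8, g)) (Function('I')(g) = Mul(Add(g, 8), Pow(Add(g, 1), -1)) = Mul(Add(8, g), Pow(Add(1, g), -1)) = Mul(Pow(Add(1, g), -1), Add(8, g)))
Add(Mul(10, Function('I')(2)), Pow(Add(-1, Mul(0, Pow(1, -1))), Rational(1, 2))) = Add(Mul(10, Mul(Pow(Add(1, 2), -1), Add(8, 2))), Pow(Add(-1, Mul(0, Pow(1, -1))), Rational(1, 2))) = Add(Mul(10, Mul(Pow(3, -1), 10)), Pow(Add(-1, Mul(0, 1)), Rational(1, 2))) = Add(Mul(10, Mul(Rational(1, 3), 10)), Pow(Add(-1, 0), Rational(1, 2))) = Add(Mul(10, Rational(10, 3)), Pow(-1, Rational(1, 2))) = Add(Rational(100, 3), I)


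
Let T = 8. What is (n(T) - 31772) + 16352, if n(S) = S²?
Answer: -15356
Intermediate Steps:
(n(T) - 31772) + 16352 = (8² - 31772) + 16352 = (64 - 31772) + 16352 = -31708 + 16352 = -15356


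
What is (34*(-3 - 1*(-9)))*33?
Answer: 6732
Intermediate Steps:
(34*(-3 - 1*(-9)))*33 = (34*(-3 + 9))*33 = (34*6)*33 = 204*33 = 6732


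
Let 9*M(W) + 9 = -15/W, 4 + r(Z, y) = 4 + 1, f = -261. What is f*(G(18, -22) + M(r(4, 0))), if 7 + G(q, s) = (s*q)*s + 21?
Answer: -2276790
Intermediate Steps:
G(q, s) = 14 + q*s² (G(q, s) = -7 + ((s*q)*s + 21) = -7 + ((q*s)*s + 21) = -7 + (q*s² + 21) = -7 + (21 + q*s²) = 14 + q*s²)
r(Z, y) = 1 (r(Z, y) = -4 + (4 + 1) = -4 + 5 = 1)
M(W) = -1 - 5/(3*W) (M(W) = -1 + (-15/W)/9 = -1 - 5/(3*W))
f*(G(18, -22) + M(r(4, 0))) = -261*((14 + 18*(-22)²) + (-5/3 - 1*1)/1) = -261*((14 + 18*484) + 1*(-5/3 - 1)) = -261*((14 + 8712) + 1*(-8/3)) = -261*(8726 - 8/3) = -261*26170/3 = -2276790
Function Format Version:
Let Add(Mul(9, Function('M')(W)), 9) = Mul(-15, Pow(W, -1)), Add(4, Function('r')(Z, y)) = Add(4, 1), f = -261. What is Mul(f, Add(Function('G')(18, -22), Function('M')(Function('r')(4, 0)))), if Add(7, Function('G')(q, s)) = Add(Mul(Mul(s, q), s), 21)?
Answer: -2276790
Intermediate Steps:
Function('G')(q, s) = Add(14, Mul(q, Pow(s, 2))) (Function('G')(q, s) = Add(-7, Add(Mul(Mul(s, q), s), 21)) = Add(-7, Add(Mul(Mul(q, s), s), 21)) = Add(-7, Add(Mul(q, Pow(s, 2)), 21)) = Add(-7, Add(21, Mul(q, Pow(s, 2)))) = Add(14, Mul(q, Pow(s, 2))))
Function('r')(Z, y) = 1 (Function('r')(Z, y) = Add(-4, Add(4, 1)) = Add(-4, 5) = 1)
Function('M')(W) = Add(-1, Mul(Rational(-5, 3), Pow(W, -1))) (Function('M')(W) = Add(-1, Mul(Rational(1, 9), Mul(-15, Pow(W, -1)))) = Add(-1, Mul(Rational(-5, 3), Pow(W, -1))))
Mul(f, Add(Function('G')(18, -22), Function('M')(Function('r')(4, 0)))) = Mul(-261, Add(Add(14, Mul(18, Pow(-22, 2))), Mul(Pow(1, -1), Add(Rational(-5, 3), Mul(-1, 1))))) = Mul(-261, Add(Add(14, Mul(18, 484)), Mul(1, Add(Rational(-5, 3), -1)))) = Mul(-261, Add(Add(14, 8712), Mul(1, Rational(-8, 3)))) = Mul(-261, Add(8726, Rational(-8, 3))) = Mul(-261, Rational(26170, 3)) = -2276790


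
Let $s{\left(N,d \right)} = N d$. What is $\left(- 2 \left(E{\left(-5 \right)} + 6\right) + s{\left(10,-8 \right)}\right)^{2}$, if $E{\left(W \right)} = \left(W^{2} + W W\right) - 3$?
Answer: $34596$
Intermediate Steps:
$E{\left(W \right)} = -3 + 2 W^{2}$ ($E{\left(W \right)} = \left(W^{2} + W^{2}\right) - 3 = 2 W^{2} - 3 = -3 + 2 W^{2}$)
$\left(- 2 \left(E{\left(-5 \right)} + 6\right) + s{\left(10,-8 \right)}\right)^{2} = \left(- 2 \left(\left(-3 + 2 \left(-5\right)^{2}\right) + 6\right) + 10 \left(-8\right)\right)^{2} = \left(- 2 \left(\left(-3 + 2 \cdot 25\right) + 6\right) - 80\right)^{2} = \left(- 2 \left(\left(-3 + 50\right) + 6\right) - 80\right)^{2} = \left(- 2 \left(47 + 6\right) - 80\right)^{2} = \left(\left(-2\right) 53 - 80\right)^{2} = \left(-106 - 80\right)^{2} = \left(-186\right)^{2} = 34596$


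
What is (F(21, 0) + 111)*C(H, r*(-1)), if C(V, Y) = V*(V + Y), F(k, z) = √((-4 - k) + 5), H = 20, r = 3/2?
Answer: 41070 + 740*I*√5 ≈ 41070.0 + 1654.7*I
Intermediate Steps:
r = 3/2 (r = 3*(½) = 3/2 ≈ 1.5000)
F(k, z) = √(1 - k)
(F(21, 0) + 111)*C(H, r*(-1)) = (√(1 - 1*21) + 111)*(20*(20 + (3/2)*(-1))) = (√(1 - 21) + 111)*(20*(20 - 3/2)) = (√(-20) + 111)*(20*(37/2)) = (2*I*√5 + 111)*370 = (111 + 2*I*√5)*370 = 41070 + 740*I*√5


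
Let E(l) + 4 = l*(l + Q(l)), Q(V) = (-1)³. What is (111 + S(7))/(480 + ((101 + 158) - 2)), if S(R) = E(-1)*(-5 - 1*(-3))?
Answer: 115/737 ≈ 0.15604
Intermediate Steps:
Q(V) = -1
E(l) = -4 + l*(-1 + l) (E(l) = -4 + l*(l - 1) = -4 + l*(-1 + l))
S(R) = 4 (S(R) = (-4 + (-1)² - 1*(-1))*(-5 - 1*(-3)) = (-4 + 1 + 1)*(-5 + 3) = -2*(-2) = 4)
(111 + S(7))/(480 + ((101 + 158) - 2)) = (111 + 4)/(480 + ((101 + 158) - 2)) = 115/(480 + (259 - 2)) = 115/(480 + 257) = 115/737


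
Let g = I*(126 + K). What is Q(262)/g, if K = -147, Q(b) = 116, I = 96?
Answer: -29/504 ≈ -0.057540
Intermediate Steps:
g = -2016 (g = 96*(126 - 147) = 96*(-21) = -2016)
Q(262)/g = 116/(-2016) = 116*(-1/2016) = -29/504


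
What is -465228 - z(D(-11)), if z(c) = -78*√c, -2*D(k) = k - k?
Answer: -465228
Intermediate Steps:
D(k) = 0 (D(k) = -(k - k)/2 = -½*0 = 0)
-465228 - z(D(-11)) = -465228 - (-78)*√0 = -465228 - (-78)*0 = -465228 - 1*0 = -465228 + 0 = -465228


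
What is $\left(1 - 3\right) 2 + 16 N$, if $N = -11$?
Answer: $-180$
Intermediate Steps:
$\left(1 - 3\right) 2 + 16 N = \left(1 - 3\right) 2 + 16 \left(-11\right) = \left(-2\right) 2 - 176 = -4 - 176 = -180$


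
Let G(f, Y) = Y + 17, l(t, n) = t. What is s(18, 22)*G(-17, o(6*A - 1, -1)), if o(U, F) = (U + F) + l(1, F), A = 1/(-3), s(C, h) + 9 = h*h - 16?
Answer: 6426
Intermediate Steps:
s(C, h) = -25 + h² (s(C, h) = -9 + (h*h - 16) = -9 + (h² - 16) = -9 + (-16 + h²) = -25 + h²)
A = -⅓ ≈ -0.33333
o(U, F) = 1 + F + U (o(U, F) = (U + F) + 1 = (F + U) + 1 = 1 + F + U)
G(f, Y) = 17 + Y
s(18, 22)*G(-17, o(6*A - 1, -1)) = (-25 + 22²)*(17 + (1 - 1 + (6*(-⅓) - 1))) = (-25 + 484)*(17 + (1 - 1 + (-2 - 1))) = 459*(17 + (1 - 1 - 3)) = 459*(17 - 3) = 459*14 = 6426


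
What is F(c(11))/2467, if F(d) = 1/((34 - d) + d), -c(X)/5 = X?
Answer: 1/83878 ≈ 1.1922e-5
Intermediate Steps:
c(X) = -5*X
F(d) = 1/34
F(c(11))/2467 = (1/34)/2467 = (1/34)*(1/2467) = 1/83878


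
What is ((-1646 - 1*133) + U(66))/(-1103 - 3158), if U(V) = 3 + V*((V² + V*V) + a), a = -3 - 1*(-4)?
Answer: -573282/4261 ≈ -134.54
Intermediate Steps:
a = 1 (a = -3 + 4 = 1)
U(V) = 3 + V*(1 + 2*V²) (U(V) = 3 + V*((V² + V*V) + 1) = 3 + V*((V² + V²) + 1) = 3 + V*(2*V² + 1) = 3 + V*(1 + 2*V²))
((-1646 - 1*133) + U(66))/(-1103 - 3158) = ((-1646 - 1*133) + (3 + 66 + 2*66³))/(-1103 - 3158) = ((-1646 - 133) + (3 + 66 + 2*287496))/(-4261) = (-1779 + (3 + 66 + 574992))*(-1/4261) = (-1779 + 575061)*(-1/4261) = 573282*(-1/4261) = -573282/4261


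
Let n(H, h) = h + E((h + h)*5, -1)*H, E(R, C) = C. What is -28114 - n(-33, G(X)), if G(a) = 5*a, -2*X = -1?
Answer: -56299/2 ≈ -28150.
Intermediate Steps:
X = 1/2 (X = -1/2*(-1) = 1/2 ≈ 0.50000)
n(H, h) = h - H
-28114 - n(-33, G(X)) = -28114 - (5*(1/2) - 1*(-33)) = -28114 - (5/2 + 33) = -28114 - 1*71/2 = -28114 - 71/2 = -56299/2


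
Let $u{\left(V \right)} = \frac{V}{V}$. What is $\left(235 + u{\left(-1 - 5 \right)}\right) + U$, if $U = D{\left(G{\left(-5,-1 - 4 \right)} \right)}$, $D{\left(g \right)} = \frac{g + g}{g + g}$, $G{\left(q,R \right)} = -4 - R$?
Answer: $237$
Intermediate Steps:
$u{\left(V \right)} = 1$
$D{\left(g \right)} = 1$ ($D{\left(g \right)} = \frac{2 g}{2 g} = 2 g \frac{1}{2 g} = 1$)
$U = 1$
$\left(235 + u{\left(-1 - 5 \right)}\right) + U = \left(235 + 1\right) + 1 = 236 + 1 = 237$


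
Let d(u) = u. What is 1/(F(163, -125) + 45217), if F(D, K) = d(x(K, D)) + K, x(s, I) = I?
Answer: 1/45255 ≈ 2.2097e-5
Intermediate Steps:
F(D, K) = D + K
1/(F(163, -125) + 45217) = 1/((163 - 125) + 45217) = 1/(38 + 45217) = 1/45255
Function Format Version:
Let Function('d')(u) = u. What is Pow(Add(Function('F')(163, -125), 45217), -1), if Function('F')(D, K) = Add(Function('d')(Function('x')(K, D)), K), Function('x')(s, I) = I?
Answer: Rational(1, 45255) ≈ 2.2097e-5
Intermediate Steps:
Function('F')(D, K) = Add(D, K)
Pow(Add(Function('F')(163, -125), 45217), -1) = Pow(Add(Add(163, -125), 45217), -1) = Pow(Add(38, 45217), -1) = Pow(45255, -1) = Rational(1, 45255)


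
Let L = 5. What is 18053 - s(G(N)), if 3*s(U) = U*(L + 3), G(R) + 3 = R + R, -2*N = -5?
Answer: 54143/3 ≈ 18048.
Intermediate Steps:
N = 5/2 (N = -1/2*(-5) = 5/2 ≈ 2.5000)
G(R) = -3 + 2*R (G(R) = -3 + (R + R) = -3 + 2*R)
s(U) = 8*U/3 (s(U) = (U*(5 + 3))/3 = (U*8)/3 = (8*U)/3 = 8*U/3)
18053 - s(G(N)) = 18053 - 8*(-3 + 2*(5/2))/3 = 18053 - 8*(-3 + 5)/3 = 18053 - 8*2/3 = 18053 - 1*16/3 = 18053 - 16/3 = 54143/3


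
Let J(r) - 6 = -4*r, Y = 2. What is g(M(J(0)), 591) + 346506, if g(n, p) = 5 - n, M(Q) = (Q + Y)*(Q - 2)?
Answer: 346479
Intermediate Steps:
J(r) = 6 - 4*r
M(Q) = (-2 + Q)*(2 + Q) (M(Q) = (Q + 2)*(Q - 2) = (2 + Q)*(-2 + Q) = (-2 + Q)*(2 + Q))
g(M(J(0)), 591) + 346506 = (5 - (-4 + (6 - 4*0)²)) + 346506 = (5 - (-4 + (6 + 0)²)) + 346506 = (5 - (-4 + 6²)) + 346506 = (5 - (-4 + 36)) + 346506 = (5 - 1*32) + 346506 = (5 - 32) + 346506 = -27 + 346506 = 346479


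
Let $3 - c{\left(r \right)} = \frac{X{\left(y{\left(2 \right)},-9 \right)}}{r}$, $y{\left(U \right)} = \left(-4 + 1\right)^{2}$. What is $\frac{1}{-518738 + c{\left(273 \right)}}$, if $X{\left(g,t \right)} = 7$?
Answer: $- \frac{39}{20230666} \approx -1.9278 \cdot 10^{-6}$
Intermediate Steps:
$y{\left(U \right)} = 9$ ($y{\left(U \right)} = \left(-3\right)^{2} = 9$)
$c{\left(r \right)} = 3 - \frac{7}{r}$
$\frac{1}{-518738 + c{\left(273 \right)}} = \frac{1}{-518738 + \left(3 - \frac{7}{273}\right)} = \frac{1}{-518738 + \left(3 - \frac{1}{39}\right)} = \frac{1}{-518738 + \frac{116}{39}} = \frac{1}{- \frac{20230666}{39}} = - \frac{39}{20230666}$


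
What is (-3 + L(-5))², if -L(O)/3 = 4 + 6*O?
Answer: 5625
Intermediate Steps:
L(O) = -12 - 18*O (L(O) = -3*(4 + 6*O) = -12 - 18*O)
(-3 + L(-5))² = (-3 + (-12 - 18*(-5)))² = (-3 + (-12 + 90))² = (-3 + 78)² = 75² = 5625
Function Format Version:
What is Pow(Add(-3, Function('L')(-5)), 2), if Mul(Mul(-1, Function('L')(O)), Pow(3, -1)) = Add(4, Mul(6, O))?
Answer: 5625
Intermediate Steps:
Function('L')(O) = Add(-12, Mul(-18, O)) (Function('L')(O) = Mul(-3, Add(4, Mul(6, O))) = Add(-12, Mul(-18, O)))
Pow(Add(-3, Function('L')(-5)), 2) = Pow(Add(-3, Add(-12, Mul(-18, -5))), 2) = Pow(Add(-3, Add(-12, 90)), 2) = Pow(Add(-3, 78), 2) = Pow(75, 2) = 5625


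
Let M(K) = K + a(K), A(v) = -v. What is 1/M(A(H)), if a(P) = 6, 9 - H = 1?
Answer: -½ ≈ -0.50000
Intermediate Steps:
H = 8 (H = 9 - 1*1 = 9 - 1 = 8)
M(K) = 6 + K (M(K) = K + 6 = 6 + K)
1/M(A(H)) = 1/(6 - 1*8) = 1/(6 - 8) = 1/(-2) = -½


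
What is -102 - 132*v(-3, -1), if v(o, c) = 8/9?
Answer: -658/3 ≈ -219.33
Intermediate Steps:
v(o, c) = 8/9 (v(o, c) = 8*(⅑) = 8/9)
-102 - 132*v(-3, -1) = -102 - 132*8/9 = -102 - 352/3 = -658/3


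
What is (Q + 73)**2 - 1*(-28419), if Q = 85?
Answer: 53383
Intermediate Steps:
(Q + 73)**2 - 1*(-28419) = (85 + 73)**2 - 1*(-28419) = 158**2 + 28419 = 24964 + 28419 = 53383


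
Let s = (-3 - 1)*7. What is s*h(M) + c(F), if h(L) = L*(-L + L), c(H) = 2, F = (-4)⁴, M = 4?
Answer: 2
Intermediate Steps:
F = 256
s = -28 (s = -4*7 = -28)
h(L) = 0 (h(L) = L*0 = 0)
s*h(M) + c(F) = -28*0 + 2 = 0 + 2 = 2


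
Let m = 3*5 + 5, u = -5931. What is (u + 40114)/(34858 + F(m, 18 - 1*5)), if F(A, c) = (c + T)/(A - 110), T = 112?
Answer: 615294/627419 ≈ 0.98067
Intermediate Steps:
m = 20 (m = 15 + 5 = 20)
F(A, c) = (112 + c)/(-110 + A) (F(A, c) = (c + 112)/(A - 110) = (112 + c)/(-110 + A))
(u + 40114)/(34858 + F(m, 18 - 1*5)) = (-5931 + 40114)/(34858 + (112 + (18 - 1*5))/(-110 + 20)) = 34183/(34858 + (112 + (18 - 5))/(-90)) = 34183/(34858 - (112 + 13)/90) = 34183/(34858 - 1/90*125) = 34183/(34858 - 25/18) = 34183/(627419/18) = 34183*(18/627419) = 615294/627419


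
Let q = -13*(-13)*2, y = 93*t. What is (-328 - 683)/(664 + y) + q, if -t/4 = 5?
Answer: 405259/1196 ≈ 338.85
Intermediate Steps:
t = -20 (t = -4*5 = -20)
y = -1860 (y = 93*(-20) = -1860)
q = 338 (q = 169*2 = 338)
(-328 - 683)/(664 + y) + q = (-328 - 683)/(664 - 1860) + 338 = -1011/(-1196) + 338 = -1011*(-1/1196) + 338 = 1011/1196 + 338 = 405259/1196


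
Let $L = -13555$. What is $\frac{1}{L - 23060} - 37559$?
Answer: $- \frac{1375222786}{36615} \approx -37559.0$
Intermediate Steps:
$\frac{1}{L - 23060} - 37559 = \frac{1}{-13555 - 23060} - 37559 = \frac{1}{-36615} - 37559 = - \frac{1}{36615} - 37559 = - \frac{1375222786}{36615}$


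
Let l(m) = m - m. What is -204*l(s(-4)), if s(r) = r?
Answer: 0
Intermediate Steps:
l(m) = 0
-204*l(s(-4)) = -204*0 = 0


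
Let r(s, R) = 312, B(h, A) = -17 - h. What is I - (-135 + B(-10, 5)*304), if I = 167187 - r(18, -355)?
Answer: 169138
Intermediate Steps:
I = 166875 (I = 167187 - 1*312 = 167187 - 312 = 166875)
I - (-135 + B(-10, 5)*304) = 166875 - (-135 + (-17 - 1*(-10))*304) = 166875 - (-135 + (-17 + 10)*304) = 166875 - (-135 - 7*304) = 166875 - (-135 - 2128) = 166875 - 1*(-2263) = 166875 + 2263 = 169138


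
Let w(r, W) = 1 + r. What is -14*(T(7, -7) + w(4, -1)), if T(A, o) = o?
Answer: 28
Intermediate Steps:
-14*(T(7, -7) + w(4, -1)) = -14*(-7 + (1 + 4)) = -14*(-7 + 5) = -14*(-2) = 28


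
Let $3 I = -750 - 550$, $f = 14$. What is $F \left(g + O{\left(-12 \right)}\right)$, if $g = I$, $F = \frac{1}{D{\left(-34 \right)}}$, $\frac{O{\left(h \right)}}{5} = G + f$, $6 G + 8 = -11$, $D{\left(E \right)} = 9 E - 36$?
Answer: $\frac{2275}{2052} \approx 1.1087$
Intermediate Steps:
$D{\left(E \right)} = -36 + 9 E$
$G = - \frac{19}{6}$ ($G = - \frac{4}{3} + \frac{1}{6} \left(-11\right) = - \frac{4}{3} - \frac{11}{6} = - \frac{19}{6} \approx -3.1667$)
$O{\left(h \right)} = \frac{325}{6}$ ($O{\left(h \right)} = 5 \left(- \frac{19}{6} + 14\right) = 5 \cdot \frac{65}{6} = \frac{325}{6}$)
$F = - \frac{1}{342}$ ($F = \frac{1}{-36 + 9 \left(-34\right)} = \frac{1}{-36 - 306} = \frac{1}{-342} = - \frac{1}{342} \approx -0.002924$)
$I = - \frac{1300}{3}$ ($I = \frac{-750 - 550}{3} = \frac{1}{3} \left(-1300\right) = - \frac{1300}{3} \approx -433.33$)
$g = - \frac{1300}{3} \approx -433.33$
$F \left(g + O{\left(-12 \right)}\right) = - \frac{- \frac{1300}{3} + \frac{325}{6}}{342} = \left(- \frac{1}{342}\right) \left(- \frac{2275}{6}\right) = \frac{2275}{2052}$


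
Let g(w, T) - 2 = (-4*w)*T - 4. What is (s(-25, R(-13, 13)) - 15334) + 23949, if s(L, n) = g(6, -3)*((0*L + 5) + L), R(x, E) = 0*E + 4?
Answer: 7215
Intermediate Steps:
g(w, T) = -2 - 4*T*w (g(w, T) = 2 + ((-4*w)*T - 4) = 2 + (-4*T*w - 4) = 2 + (-4 - 4*T*w) = -2 - 4*T*w)
R(x, E) = 4 (R(x, E) = 0 + 4 = 4)
s(L, n) = 350 + 70*L (s(L, n) = (-2 - 4*(-3)*6)*((0*L + 5) + L) = (-2 + 72)*((0 + 5) + L) = 70*(5 + L) = 350 + 70*L)
(s(-25, R(-13, 13)) - 15334) + 23949 = ((350 + 70*(-25)) - 15334) + 23949 = ((350 - 1750) - 15334) + 23949 = (-1400 - 15334) + 23949 = -16734 + 23949 = 7215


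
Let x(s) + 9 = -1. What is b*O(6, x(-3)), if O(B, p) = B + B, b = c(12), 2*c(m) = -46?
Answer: -276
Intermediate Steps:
x(s) = -10 (x(s) = -9 - 1 = -10)
c(m) = -23 (c(m) = (1/2)*(-46) = -23)
b = -23
O(B, p) = 2*B
b*O(6, x(-3)) = -46*6 = -23*12 = -276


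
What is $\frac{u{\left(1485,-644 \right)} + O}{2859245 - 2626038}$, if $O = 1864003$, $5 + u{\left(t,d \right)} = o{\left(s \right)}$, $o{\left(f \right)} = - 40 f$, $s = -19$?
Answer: $\frac{1864758}{233207} \approx 7.9961$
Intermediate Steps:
$u{\left(t,d \right)} = 755$ ($u{\left(t,d \right)} = -5 - -760 = -5 + 760 = 755$)
$\frac{u{\left(1485,-644 \right)} + O}{2859245 - 2626038} = \frac{755 + 1864003}{2859245 - 2626038} = \frac{1864758}{233207}$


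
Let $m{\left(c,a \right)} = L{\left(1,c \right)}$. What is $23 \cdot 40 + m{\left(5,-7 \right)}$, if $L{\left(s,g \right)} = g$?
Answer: $925$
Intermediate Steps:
$m{\left(c,a \right)} = c$
$23 \cdot 40 + m{\left(5,-7 \right)} = 23 \cdot 40 + 5 = 920 + 5 = 925$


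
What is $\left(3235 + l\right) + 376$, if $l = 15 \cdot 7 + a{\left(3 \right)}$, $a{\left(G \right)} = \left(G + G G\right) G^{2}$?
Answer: $3824$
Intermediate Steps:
$a{\left(G \right)} = G^{2} \left(G + G^{2}\right)$ ($a{\left(G \right)} = \left(G + G^{2}\right) G^{2} = G^{2} \left(G + G^{2}\right)$)
$l = 213$ ($l = 15 \cdot 7 + 3^{3} \left(1 + 3\right) = 105 + 27 \cdot 4 = 105 + 108 = 213$)
$\left(3235 + l\right) + 376 = \left(3235 + 213\right) + 376 = 3448 + 376 = 3824$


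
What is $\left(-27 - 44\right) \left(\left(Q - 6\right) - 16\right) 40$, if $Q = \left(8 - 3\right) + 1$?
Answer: $45440$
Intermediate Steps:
$Q = 6$ ($Q = 5 + 1 = 6$)
$\left(-27 - 44\right) \left(\left(Q - 6\right) - 16\right) 40 = \left(-27 - 44\right) \left(\left(6 - 6\right) - 16\right) 40 = \left(-27 - 44\right) \left(0 - 16\right) 40 = \left(-71\right) \left(-16\right) 40 = 1136 \cdot 40 = 45440$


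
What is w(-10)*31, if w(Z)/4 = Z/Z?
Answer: 124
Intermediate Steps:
w(Z) = 4 (w(Z) = 4*(Z/Z) = 4*1 = 4)
w(-10)*31 = 4*31 = 124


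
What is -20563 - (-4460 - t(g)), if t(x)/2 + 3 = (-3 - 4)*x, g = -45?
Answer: -15479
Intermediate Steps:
t(x) = -6 - 14*x (t(x) = -6 + 2*((-3 - 4)*x) = -6 + 2*(-7*x) = -6 - 14*x)
-20563 - (-4460 - t(g)) = -20563 - (-4460 - (-6 - 14*(-45))) = -20563 - (-4460 - (-6 + 630)) = -20563 - (-4460 - 1*624) = -20563 - (-4460 - 624) = -20563 - 1*(-5084) = -20563 + 5084 = -15479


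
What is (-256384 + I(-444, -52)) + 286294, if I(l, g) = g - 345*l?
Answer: 183038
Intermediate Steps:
(-256384 + I(-444, -52)) + 286294 = (-256384 + (-52 - 345*(-444))) + 286294 = (-256384 + (-52 + 153180)) + 286294 = (-256384 + 153128) + 286294 = -103256 + 286294 = 183038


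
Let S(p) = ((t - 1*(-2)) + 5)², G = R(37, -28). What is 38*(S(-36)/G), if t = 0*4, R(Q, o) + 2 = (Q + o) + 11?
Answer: 931/9 ≈ 103.44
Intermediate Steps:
R(Q, o) = 9 + Q + o (R(Q, o) = -2 + ((Q + o) + 11) = -2 + (11 + Q + o) = 9 + Q + o)
G = 18 (G = 9 + 37 - 28 = 18)
t = 0
S(p) = 49 (S(p) = ((0 - 1*(-2)) + 5)² = ((0 + 2) + 5)² = (2 + 5)² = 7² = 49)
38*(S(-36)/G) = 38*(49/18) = 931/9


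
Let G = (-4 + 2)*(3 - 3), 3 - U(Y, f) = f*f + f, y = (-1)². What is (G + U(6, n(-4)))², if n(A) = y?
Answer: 1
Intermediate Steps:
y = 1
n(A) = 1
U(Y, f) = 3 - f - f² (U(Y, f) = 3 - (f*f + f) = 3 - (f² + f) = 3 - (f + f²) = 3 + (-f - f²) = 3 - f - f²)
G = 0 (G = -2*0 = 0)
(G + U(6, n(-4)))² = (0 + (3 - 1*1 - 1*1²))² = (0 + (3 - 1 - 1*1))² = (0 + (3 - 1 - 1))² = (0 + 1)² = 1² = 1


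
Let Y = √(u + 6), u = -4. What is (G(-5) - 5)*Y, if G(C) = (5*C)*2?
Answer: -55*√2 ≈ -77.782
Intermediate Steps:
Y = √2 (Y = √(-4 + 6) = √2 ≈ 1.4142)
G(C) = 10*C
(G(-5) - 5)*Y = (10*(-5) - 5)*√2 = (-50 - 5)*√2 = -55*√2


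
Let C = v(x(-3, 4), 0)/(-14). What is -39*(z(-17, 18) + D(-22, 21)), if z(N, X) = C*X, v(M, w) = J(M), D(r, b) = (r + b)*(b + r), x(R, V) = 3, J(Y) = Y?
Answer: 780/7 ≈ 111.43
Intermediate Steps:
D(r, b) = (b + r)² (D(r, b) = (b + r)*(b + r) = (b + r)²)
v(M, w) = M
C = -3/14 (C = 3/(-14) = 3*(-1/14) = -3/14 ≈ -0.21429)
z(N, X) = -3*X/14
-39*(z(-17, 18) + D(-22, 21)) = -39*(-3/14*18 + (21 - 22)²) = -39*(-27/7 + (-1)²) = -39*(-27/7 + 1) = -39*(-20/7) = 780/7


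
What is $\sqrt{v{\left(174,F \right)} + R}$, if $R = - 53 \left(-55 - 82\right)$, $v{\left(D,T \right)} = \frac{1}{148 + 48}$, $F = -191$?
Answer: $\frac{\sqrt{1423157}}{14} \approx 85.212$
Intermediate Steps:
$v{\left(D,T \right)} = \frac{1}{196}$
$R = 7261$ ($R = \left(-53\right) \left(-137\right) = 7261$)
$\sqrt{v{\left(174,F \right)} + R} = \sqrt{\frac{1}{196} + 7261} = \sqrt{\frac{1423157}{196}} = \frac{\sqrt{1423157}}{14}$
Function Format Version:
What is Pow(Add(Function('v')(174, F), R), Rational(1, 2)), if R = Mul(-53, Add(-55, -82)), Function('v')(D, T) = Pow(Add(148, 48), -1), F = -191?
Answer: Mul(Rational(1, 14), Pow(1423157, Rational(1, 2))) ≈ 85.212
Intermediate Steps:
Function('v')(D, T) = Rational(1, 196) (Function('v')(D, T) = Pow(196, -1) = Rational(1, 196))
R = 7261 (R = Mul(-53, -137) = 7261)
Pow(Add(Function('v')(174, F), R), Rational(1, 2)) = Pow(Add(Rational(1, 196), 7261), Rational(1, 2)) = Pow(Rational(1423157, 196), Rational(1, 2)) = Mul(Rational(1, 14), Pow(1423157, Rational(1, 2)))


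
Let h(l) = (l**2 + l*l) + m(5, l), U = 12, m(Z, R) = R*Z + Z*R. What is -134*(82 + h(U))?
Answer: -65660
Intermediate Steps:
m(Z, R) = 2*R*Z (m(Z, R) = R*Z + R*Z = 2*R*Z)
h(l) = 2*l**2 + 10*l (h(l) = (l**2 + l*l) + 2*l*5 = (l**2 + l**2) + 10*l = 2*l**2 + 10*l)
-134*(82 + h(U)) = -134*(82 + 2*12*(5 + 12)) = -134*(82 + 2*12*17) = -134*(82 + 408) = -134*490 = -65660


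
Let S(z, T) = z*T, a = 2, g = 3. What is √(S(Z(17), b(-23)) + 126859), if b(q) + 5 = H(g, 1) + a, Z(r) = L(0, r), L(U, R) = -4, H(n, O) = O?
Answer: √126867 ≈ 356.18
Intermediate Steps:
Z(r) = -4
b(q) = -2 (b(q) = -5 + (1 + 2) = -5 + 3 = -2)
S(z, T) = T*z
√(S(Z(17), b(-23)) + 126859) = √(-2*(-4) + 126859) = √(8 + 126859) = √126867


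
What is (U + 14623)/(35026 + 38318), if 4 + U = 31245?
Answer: 1911/3056 ≈ 0.62533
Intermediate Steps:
U = 31241 (U = -4 + 31245 = 31241)
(U + 14623)/(35026 + 38318) = (31241 + 14623)/(35026 + 38318) = 45864/73344 = 45864*(1/73344) = 1911/3056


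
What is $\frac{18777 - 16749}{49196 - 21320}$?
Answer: $\frac{169}{2323} \approx 0.072751$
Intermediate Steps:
$\frac{18777 - 16749}{49196 - 21320} = \frac{2028}{27876} = 2028 \cdot \frac{1}{27876} = \frac{169}{2323}$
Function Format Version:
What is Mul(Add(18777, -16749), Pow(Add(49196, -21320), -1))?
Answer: Rational(169, 2323) ≈ 0.072751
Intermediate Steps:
Mul(Add(18777, -16749), Pow(Add(49196, -21320), -1)) = Mul(2028, Pow(27876, -1)) = Mul(2028, Rational(1, 27876)) = Rational(169, 2323)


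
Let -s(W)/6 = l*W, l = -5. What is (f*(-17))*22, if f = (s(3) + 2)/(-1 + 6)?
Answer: -34408/5 ≈ -6881.6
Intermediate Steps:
s(W) = 30*W (s(W) = -(-30)*W = 30*W)
f = 92/5 (f = (30*3 + 2)/(-1 + 6) = (90 + 2)/5 = (⅕)*92 = 92/5 ≈ 18.400)
(f*(-17))*22 = ((92/5)*(-17))*22 = -1564/5*22 = -34408/5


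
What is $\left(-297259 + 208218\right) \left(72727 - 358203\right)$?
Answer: $25419068516$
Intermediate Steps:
$\left(-297259 + 208218\right) \left(72727 - 358203\right) = \left(-89041\right) \left(-285476\right) = 25419068516$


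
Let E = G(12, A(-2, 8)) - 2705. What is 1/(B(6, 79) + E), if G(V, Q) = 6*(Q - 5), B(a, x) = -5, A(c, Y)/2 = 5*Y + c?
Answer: -1/2284 ≈ -0.00043783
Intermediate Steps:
A(c, Y) = 2*c + 10*Y (A(c, Y) = 2*(5*Y + c) = 2*(c + 5*Y) = 2*c + 10*Y)
G(V, Q) = -30 + 6*Q (G(V, Q) = 6*(-5 + Q) = -30 + 6*Q)
E = -2279 (E = (-30 + 6*(2*(-2) + 10*8)) - 2705 = (-30 + 6*(-4 + 80)) - 2705 = (-30 + 6*76) - 2705 = (-30 + 456) - 2705 = 426 - 2705 = -2279)
1/(B(6, 79) + E) = 1/(-5 - 2279) = 1/(-2284) = -1/2284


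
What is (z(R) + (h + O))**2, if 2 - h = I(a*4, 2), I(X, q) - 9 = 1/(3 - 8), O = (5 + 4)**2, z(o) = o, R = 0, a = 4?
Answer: 137641/25 ≈ 5505.6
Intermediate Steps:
O = 81 (O = 9**2 = 81)
I(X, q) = 44/5 (I(X, q) = 9 + 1/(3 - 8) = 9 + 1/(-5) = 9 - 1/5 = 44/5)
h = -34/5 (h = 2 - 1*44/5 = 2 - 44/5 = -34/5 ≈ -6.8000)
(z(R) + (h + O))**2 = (0 + (-34/5 + 81))**2 = (0 + 371/5)**2 = (371/5)**2 = 137641/25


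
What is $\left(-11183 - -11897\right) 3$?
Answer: $2142$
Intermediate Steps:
$\left(-11183 - -11897\right) 3 = \left(-11183 + 11897\right) 3 = 714 \cdot 3 = 2142$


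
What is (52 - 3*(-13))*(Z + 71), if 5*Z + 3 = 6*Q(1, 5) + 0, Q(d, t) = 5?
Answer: 34762/5 ≈ 6952.4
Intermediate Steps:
Z = 27/5 (Z = -⅗ + (6*5 + 0)/5 = -⅗ + (30 + 0)/5 = -⅗ + (⅕)*30 = -⅗ + 6 = 27/5 ≈ 5.4000)
(52 - 3*(-13))*(Z + 71) = (52 - 3*(-13))*(27/5 + 71) = (52 - 1*(-39))*(382/5) = (52 + 39)*(382/5) = 91*(382/5) = 34762/5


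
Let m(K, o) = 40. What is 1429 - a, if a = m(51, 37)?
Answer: 1389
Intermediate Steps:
a = 40
1429 - a = 1429 - 1*40 = 1429 - 40 = 1389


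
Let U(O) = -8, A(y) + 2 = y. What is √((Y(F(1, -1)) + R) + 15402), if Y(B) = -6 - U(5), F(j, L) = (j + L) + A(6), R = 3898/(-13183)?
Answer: √2677032709222/13183 ≈ 124.11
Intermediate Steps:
R = -3898/13183 (R = 3898*(-1/13183) = -3898/13183 ≈ -0.29568)
A(y) = -2 + y
F(j, L) = 4 + L + j (F(j, L) = (j + L) + (-2 + 6) = (L + j) + 4 = 4 + L + j)
Y(B) = 2 (Y(B) = -6 - 1*(-8) = -6 + 8 = 2)
√((Y(F(1, -1)) + R) + 15402) = √((2 - 3898/13183) + 15402) = √(22468/13183 + 15402) = √(203067034/13183) = √2677032709222/13183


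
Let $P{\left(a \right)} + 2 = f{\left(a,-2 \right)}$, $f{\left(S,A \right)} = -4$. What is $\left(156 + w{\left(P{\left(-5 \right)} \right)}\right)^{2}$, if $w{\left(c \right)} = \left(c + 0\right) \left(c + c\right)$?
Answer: $51984$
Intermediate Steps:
$P{\left(a \right)} = -6$ ($P{\left(a \right)} = -2 - 4 = -6$)
$w{\left(c \right)} = 2 c^{2}$ ($w{\left(c \right)} = c 2 c = 2 c^{2}$)
$\left(156 + w{\left(P{\left(-5 \right)} \right)}\right)^{2} = \left(156 + 2 \left(-6\right)^{2}\right)^{2} = \left(156 + 2 \cdot 36\right)^{2} = \left(156 + 72\right)^{2} = 228^{2} = 51984$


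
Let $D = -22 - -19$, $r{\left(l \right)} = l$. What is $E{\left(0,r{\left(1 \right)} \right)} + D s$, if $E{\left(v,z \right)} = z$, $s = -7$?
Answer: $22$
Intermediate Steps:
$D = -3$ ($D = -22 + 19 = -3$)
$E{\left(0,r{\left(1 \right)} \right)} + D s = 1 - -21 = 1 + 21 = 22$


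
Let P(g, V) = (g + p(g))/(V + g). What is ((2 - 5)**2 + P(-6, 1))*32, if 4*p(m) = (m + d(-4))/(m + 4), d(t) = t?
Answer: 1592/5 ≈ 318.40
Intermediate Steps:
p(m) = (-4 + m)/(4*(4 + m)) (p(m) = ((m - 4)/(m + 4))/4 = ((-4 + m)/(4 + m))/4 = (-4 + m)/(4*(4 + m)))
P(g, V) = (g + (-4 + g)/(4*(4 + g)))/(V + g)
((2 - 5)**2 + P(-6, 1))*32 = ((2 - 5)**2 + (-1 + (1/4)*(-6) - 6*(4 - 6))/((4 - 6)*(1 - 6)))*32 = ((-3)**2 + (-1 - 3/2 - 6*(-2))/(-2*(-5)))*32 = (9 - 1/2*(-1/5)*(-1 - 3/2 + 12))*32 = (9 - 1/2*(-1/5)*19/2)*32 = (9 + 19/20)*32 = (199/20)*32 = 1592/5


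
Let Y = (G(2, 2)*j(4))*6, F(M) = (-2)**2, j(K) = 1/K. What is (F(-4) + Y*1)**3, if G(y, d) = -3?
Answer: -1/8 ≈ -0.12500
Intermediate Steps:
F(M) = 4
Y = -9/2 (Y = -3/4*6 = -9/2 ≈ -4.5000)
(F(-4) + Y*1)**3 = (4 - 9/2*1)**3 = (4 - 9/2)**3 = (-1/2)**3 = -1/8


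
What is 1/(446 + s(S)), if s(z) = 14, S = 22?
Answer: 1/460 ≈ 0.0021739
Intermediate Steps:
1/(446 + s(S)) = 1/(446 + 14) = 1/460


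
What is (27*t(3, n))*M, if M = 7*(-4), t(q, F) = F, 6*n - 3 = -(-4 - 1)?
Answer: -1008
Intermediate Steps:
n = 4/3 (n = ½ + (-(-4 - 1))/6 = ½ + (-1*(-5))/6 = ½ + (⅙)*5 = ½ + ⅚ = 4/3 ≈ 1.3333)
M = -28
(27*t(3, n))*M = (27*(4/3))*(-28) = 36*(-28) = -1008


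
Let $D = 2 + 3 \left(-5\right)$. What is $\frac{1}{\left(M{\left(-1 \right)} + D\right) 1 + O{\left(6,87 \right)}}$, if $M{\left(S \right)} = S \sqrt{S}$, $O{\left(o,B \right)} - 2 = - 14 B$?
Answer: $- \frac{1229}{1510442} + \frac{i}{1510442} \approx -0.00081367 + 6.6206 \cdot 10^{-7} i$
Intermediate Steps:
$O{\left(o,B \right)} = 2 - 14 B$
$D = -13$ ($D = 2 - 15 = -13$)
$M{\left(S \right)} = S^{\frac{3}{2}}$
$\frac{1}{\left(M{\left(-1 \right)} + D\right) 1 + O{\left(6,87 \right)}} = \frac{1}{\left(\left(-1\right)^{\frac{3}{2}} - 13\right) 1 + \left(2 - 1218\right)} = \frac{1}{\left(- i - 13\right) 1 + \left(2 - 1218\right)} = \frac{1}{\left(-13 - i\right) 1 - 1216} = \frac{1}{\left(-13 - i\right) - 1216} = \frac{1}{-1229 - i} = \frac{-1229 + i}{1510442}$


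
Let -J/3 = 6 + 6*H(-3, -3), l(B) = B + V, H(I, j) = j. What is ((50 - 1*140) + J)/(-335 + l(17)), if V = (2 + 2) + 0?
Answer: 27/157 ≈ 0.17197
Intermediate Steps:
V = 4 (V = 4 + 0 = 4)
l(B) = 4 + B (l(B) = B + 4 = 4 + B)
J = 36 (J = -3*(6 + 6*(-3)) = -3*(6 - 18) = -3*(-12) = 36)
((50 - 1*140) + J)/(-335 + l(17)) = ((50 - 1*140) + 36)/(-335 + (4 + 17)) = ((50 - 140) + 36)/(-335 + 21) = (-90 + 36)/(-314) = -54*(-1/314) = 27/157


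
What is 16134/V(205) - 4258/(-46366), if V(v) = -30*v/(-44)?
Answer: 2745102053/23762575 ≈ 115.52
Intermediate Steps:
V(v) = 15*v/22 (V(v) = -30*v*(-1/44) = 15*v/22)
16134/V(205) - 4258/(-46366) = 16134/(((15/22)*205)) - 4258/(-46366) = 16134/(3075/22) - 4258*(-1/46366) = 16134*(22/3075) + 2129/23183 = 118316/1025 + 2129/23183 = 2745102053/23762575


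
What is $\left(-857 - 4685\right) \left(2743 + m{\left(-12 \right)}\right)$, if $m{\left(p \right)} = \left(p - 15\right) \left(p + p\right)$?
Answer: $-18792922$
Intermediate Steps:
$m{\left(p \right)} = 2 p \left(-15 + p\right)$ ($m{\left(p \right)} = \left(-15 + p\right) 2 p = 2 p \left(-15 + p\right)$)
$\left(-857 - 4685\right) \left(2743 + m{\left(-12 \right)}\right) = \left(-857 - 4685\right) \left(2743 + 2 \left(-12\right) \left(-15 - 12\right)\right) = - 5542 \left(2743 + 2 \left(-12\right) \left(-27\right)\right) = - 5542 \left(2743 + 648\right) = \left(-5542\right) 3391 = -18792922$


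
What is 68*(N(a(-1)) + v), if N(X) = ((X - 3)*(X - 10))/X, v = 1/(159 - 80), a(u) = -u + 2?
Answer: 68/79 ≈ 0.86076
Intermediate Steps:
a(u) = 2 - u
v = 1/79 ≈ 0.012658
N(X) = (-10 + X)*(-3 + X)/X (N(X) = ((-3 + X)*(-10 + X))/X = ((-10 + X)*(-3 + X))/X = (-10 + X)*(-3 + X)/X)
68*(N(a(-1)) + v) = 68*((-13 + (2 - 1*(-1)) + 30/(2 - 1*(-1))) + 1/79) = 68*((-13 + (2 + 1) + 30/(2 + 1)) + 1/79) = 68*((-13 + 3 + 30/3) + 1/79) = 68*((-13 + 3 + 30*(⅓)) + 1/79) = 68*((-13 + 3 + 10) + 1/79) = 68*(0 + 1/79) = 68*(1/79) = 68/79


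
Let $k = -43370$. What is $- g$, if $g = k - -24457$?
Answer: $18913$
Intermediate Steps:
$g = -18913$ ($g = -43370 - -24457 = -43370 + 24457 = -18913$)
$- g = \left(-1\right) \left(-18913\right) = 18913$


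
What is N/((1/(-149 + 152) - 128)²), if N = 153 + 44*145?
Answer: 58797/146689 ≈ 0.40083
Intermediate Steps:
N = 6533 (N = 153 + 6380 = 6533)
N/((1/(-149 + 152) - 128)²) = 6533/((1/(-149 + 152) - 128)²) = 6533/((1/3 - 128)²) = 6533/((⅓ - 128)²) = 6533/((-383/3)²) = 6533/(146689/9) = 6533*(9/146689) = 58797/146689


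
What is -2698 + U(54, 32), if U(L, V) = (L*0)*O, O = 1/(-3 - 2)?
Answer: -2698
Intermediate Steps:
O = -⅕ (O = 1/(-5) = -⅕ ≈ -0.20000)
U(L, V) = 0 (U(L, V) = (L*0)*(-⅕) = 0*(-⅕) = 0)
-2698 + U(54, 32) = -2698 + 0 = -2698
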